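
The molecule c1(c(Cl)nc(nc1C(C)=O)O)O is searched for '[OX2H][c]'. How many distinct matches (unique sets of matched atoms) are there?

2

[OX2H][c] is the SMARTS for a phenol: a hydroxyl oxygen attached to an aromatic carbon.
The molecule carries 2 separate instances of a hydroxyl group (-OH) meeting every constraint; each maps to a distinct set of atoms, giving 2 matches.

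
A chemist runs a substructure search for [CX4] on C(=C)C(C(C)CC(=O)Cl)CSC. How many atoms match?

6

Check the 12 heavy atoms by environment: 6× C (X4) → match; 3× C (X3) → no; 1× O (X1) → no; 1× Cl (X1) → no; 1× S (X2) → no.
That gives 6 matching atoms.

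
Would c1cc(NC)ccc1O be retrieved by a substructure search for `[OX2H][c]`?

Yes

The pattern [OX2H][c] describes a hydroxyl oxygen attached to an aromatic carbon — a phenol.
The molecule carries a hydroxyl group (-OH), whose atoms satisfy every constraint of the query, so the pattern matches.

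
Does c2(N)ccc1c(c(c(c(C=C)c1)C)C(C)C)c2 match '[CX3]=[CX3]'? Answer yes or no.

Yes

The pattern [CX3]=[CX3] describes a non-aromatic C=C double bond between two sp2 carbons — an alkene.
The molecule carries a vinyl group (-CH=CH2), whose atoms satisfy every constraint of the query, so the pattern matches.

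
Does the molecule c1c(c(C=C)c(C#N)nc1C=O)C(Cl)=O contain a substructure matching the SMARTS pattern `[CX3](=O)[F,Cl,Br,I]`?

Yes

The pattern [CX3](=O)[F,Cl,Br,I] describes a carbonyl carbon bonded to a halogen — an acyl halide.
The molecule carries an acyl chloride (-C(=O)Cl), whose atoms satisfy every constraint of the query, so the pattern matches.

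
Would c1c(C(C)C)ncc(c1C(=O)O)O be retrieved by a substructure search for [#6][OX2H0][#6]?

The pattern [#6][OX2H0][#6] describes an aliphatic oxygen bridging two carbons with no H on the oxygen — an ether.
The closest candidate here is a carboxylic acid group (-C(=O)OH), but the -OH oxygen has H1; the =O is OX1, not OX2. No other fragment satisfies the full query, so there is no match.

No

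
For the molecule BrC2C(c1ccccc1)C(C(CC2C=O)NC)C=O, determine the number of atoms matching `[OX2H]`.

Check the 19 heavy atoms by environment: 5× C (H1, X4) → no; 1× C (H2, X4) → no; 1× N (H1, X3) → no; 1× C (H3, X4) → no; 1× Br (H0, X1) → no; 2× C (H1, X3) → no; 2× O (H0, X1) → no; 1× c (aromatic, H0, X3) → no; 5× c (aromatic, H1, X3) → no.
No environment satisfies the query, so 0 matching atoms.

0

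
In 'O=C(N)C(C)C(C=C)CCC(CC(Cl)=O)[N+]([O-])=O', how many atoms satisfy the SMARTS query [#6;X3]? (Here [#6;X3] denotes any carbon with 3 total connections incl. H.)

The query [#6;X3] means: any carbon (aromatic or not) with three total connections.
Check the 18 heavy atoms by environment: 7× C (X4) → no; 4× C (X3) → match; 3× O (X1) → no; 1× Cl (X1) → no; 1× N (charge +1, X3) → no; 1× O (charge -1, X1) → no; 1× N (X3) → no.
That gives 4 matching atoms.

4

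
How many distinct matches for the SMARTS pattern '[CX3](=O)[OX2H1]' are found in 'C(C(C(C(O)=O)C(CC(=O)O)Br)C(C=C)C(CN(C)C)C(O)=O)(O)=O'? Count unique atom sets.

[CX3](=O)[OX2H1] is the SMARTS for a carboxylic acid: an sp2 carbon double-bonded to O and single-bonded to an -OH oxygen.
The molecule carries 4 separate instances of a carboxylic acid group (-C(=O)OH) meeting every constraint; each maps to a distinct set of atoms, giving 4 matches.

4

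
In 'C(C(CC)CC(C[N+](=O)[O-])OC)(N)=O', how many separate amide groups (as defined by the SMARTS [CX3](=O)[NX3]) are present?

1

[CX3](=O)[NX3] is the SMARTS for an amide: a carbonyl carbon bonded to a trivalent nitrogen.
Exactly one fragment in the molecule meets all constraints, giving 1 match.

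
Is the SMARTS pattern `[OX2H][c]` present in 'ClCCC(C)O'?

No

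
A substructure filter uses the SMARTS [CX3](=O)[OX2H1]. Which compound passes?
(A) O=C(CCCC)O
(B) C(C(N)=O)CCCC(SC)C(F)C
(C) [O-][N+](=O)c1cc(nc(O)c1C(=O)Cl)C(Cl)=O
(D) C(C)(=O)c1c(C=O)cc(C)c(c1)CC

A

[CX3](=O)[OX2H1] describes an sp2 carbon double-bonded to O and single-bonded to an -OH oxygen (a carboxylic acid).
(A) contains a carboxylic acid group (-C(=O)OH), which satisfies every atom and bond constraint.
(B) has a primary amide (-C(=O)NH2) but the carbonyl is bonded to N, not to an -OH oxygen.
(C) has an acyl chloride (-C(=O)Cl) but the carbonyl is bonded to Cl, not to an -OH oxygen.
(D) has an aldehyde (-CHO) but there is no singly-bonded oxygen on the carbonyl carbon.
So the answer is (A).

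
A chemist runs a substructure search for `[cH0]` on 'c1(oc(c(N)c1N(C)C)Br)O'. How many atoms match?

4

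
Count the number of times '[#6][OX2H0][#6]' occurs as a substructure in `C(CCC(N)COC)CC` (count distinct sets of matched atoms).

1

[#6][OX2H0][#6] is the SMARTS for an ether: an aliphatic oxygen bridging two carbons with no H on the oxygen.
Exactly one fragment in the molecule meets all constraints, giving 1 match.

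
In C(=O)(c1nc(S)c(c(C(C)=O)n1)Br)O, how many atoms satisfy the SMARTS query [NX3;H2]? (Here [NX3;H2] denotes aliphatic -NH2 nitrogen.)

0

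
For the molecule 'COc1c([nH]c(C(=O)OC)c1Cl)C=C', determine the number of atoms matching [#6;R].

Check the 14 heavy atoms by environment: 1× n (aromatic, in 5-ring) → no; 4× c (aromatic, in 5-ring) → match; 5× C (acyclic) → no; 3× O (acyclic) → no; 1× Cl (acyclic) → no.
That gives 4 matching atoms.

4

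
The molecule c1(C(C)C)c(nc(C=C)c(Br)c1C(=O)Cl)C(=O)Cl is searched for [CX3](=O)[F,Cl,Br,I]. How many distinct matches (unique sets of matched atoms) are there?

2

[CX3](=O)[F,Cl,Br,I] is the SMARTS for an acyl halide: a carbonyl carbon bonded to a halogen.
The molecule carries 2 separate instances of an acyl chloride (-C(=O)Cl) meeting every constraint; each maps to a distinct set of atoms, giving 2 matches.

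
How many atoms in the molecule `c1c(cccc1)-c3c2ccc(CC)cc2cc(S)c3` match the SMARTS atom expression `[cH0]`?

6

The query [cH0] means: aromatic carbon with no attached hydrogen (substituted or ring-fusion).
Check the 19 heavy atoms by environment: 6× c (aromatic, H0) → match; 10× c (aromatic, H1) → no; 1× C (H2) → no; 1× C (H3) → no; 1× S (H1) → no.
That gives 6 matching atoms.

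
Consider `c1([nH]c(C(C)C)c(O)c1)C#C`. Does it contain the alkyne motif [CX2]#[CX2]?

Yes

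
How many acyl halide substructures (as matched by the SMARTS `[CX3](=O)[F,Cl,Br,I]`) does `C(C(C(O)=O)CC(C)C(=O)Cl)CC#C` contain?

1

[CX3](=O)[F,Cl,Br,I] is the SMARTS for an acyl halide: a carbonyl carbon bonded to a halogen.
Exactly one fragment in the molecule meets all constraints, giving 1 match.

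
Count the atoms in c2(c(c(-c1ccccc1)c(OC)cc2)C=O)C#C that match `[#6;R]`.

The query [#6;R] means: carbon that is part of a ring.
Check the 18 heavy atoms by environment: 12× c (aromatic, in 6-ring) → match; 2× O (acyclic) → no; 4× C (acyclic) → no.
That gives 12 matching atoms.

12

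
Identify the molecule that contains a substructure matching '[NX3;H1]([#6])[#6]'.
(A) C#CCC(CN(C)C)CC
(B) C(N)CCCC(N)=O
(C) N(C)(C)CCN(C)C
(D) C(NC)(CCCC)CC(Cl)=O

[NX3;H1]([#6])[#6] describes a trivalent nitrogen with one H, bonded to two carbons (a secondary amine).
(A) has a dimethylamino group (-N(CH3)2) but the nitrogen has H0, not H1.
(B) has a primary amino group (-NH2) but the nitrogen has H2 and only one carbon neighbour.
(C) has a dimethylamino group (-N(CH3)2) but the nitrogen has H0, not H1.
(D) contains an N-methylamino group (-NHCH3), which satisfies every atom and bond constraint.
So the answer is (D).

D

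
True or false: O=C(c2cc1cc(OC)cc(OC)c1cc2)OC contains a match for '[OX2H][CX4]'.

The pattern [OX2H][CX4] describes a hydroxyl oxygen bound to an sp3 (X4) carbon — an aliphatic alcohol.
The closest candidate here is a methoxy ether (-OCH3), but the oxygen has H0 (ether), not H1. No other fragment satisfies the full query, so there is no match.

False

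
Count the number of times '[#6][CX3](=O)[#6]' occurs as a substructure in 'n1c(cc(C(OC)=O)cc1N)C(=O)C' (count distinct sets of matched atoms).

[#6][CX3](=O)[#6] is the SMARTS for a ketone: a carbonyl carbon (no H) flanked by two carbons.
Exactly one fragment in the molecule meets all constraints, giving 1 match.

1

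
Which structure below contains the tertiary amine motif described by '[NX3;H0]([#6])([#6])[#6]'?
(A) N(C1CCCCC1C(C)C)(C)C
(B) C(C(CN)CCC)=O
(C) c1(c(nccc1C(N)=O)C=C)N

[NX3;H0]([#6])([#6])[#6] describes a trivalent nitrogen with no H, bonded to three carbons (a tertiary amine).
(A) contains a dimethylamino group (-N(CH3)2), which satisfies every atom and bond constraint.
(B) has a primary amino group (-NH2) but the nitrogen has H2, not H0 with three carbons.
(C) has a primary amide (-C(=O)NH2) but the amide nitrogen has H2 and only one carbon neighbour.
So the answer is (A).

A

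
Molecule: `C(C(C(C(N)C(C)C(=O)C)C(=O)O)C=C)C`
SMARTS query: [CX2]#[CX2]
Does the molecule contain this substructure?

The pattern [CX2]#[CX2] describes a carbon-carbon triple bond — an alkyne.
The closest candidate here is a vinyl group (-CH=CH2), but the C=C is a double bond; both carbons are CX3, not CX2. No other fragment satisfies the full query, so there is no match.

No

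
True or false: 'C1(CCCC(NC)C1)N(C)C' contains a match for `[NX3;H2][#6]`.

The pattern [NX3;H2][#6] describes a trivalent nitrogen with two H attached to carbon — a primary amine.
The closest candidate here is a dimethylamino group (-N(CH3)2), but the nitrogen has H0, not H2. No other fragment satisfies the full query, so there is no match.

False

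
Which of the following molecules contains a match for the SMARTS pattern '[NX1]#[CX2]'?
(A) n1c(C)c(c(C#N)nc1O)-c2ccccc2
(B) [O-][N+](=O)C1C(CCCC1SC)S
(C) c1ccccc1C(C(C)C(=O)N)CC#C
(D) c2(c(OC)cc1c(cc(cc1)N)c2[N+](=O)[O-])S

[NX1]#[CX2] describes a nitrogen triple-bonded to a two-connected carbon (a nitrile).
(A) contains a nitrile (-C#N), which satisfies every atom and bond constraint.
(B) has a nitro group (-[N+](=O)[O-]) but there is no C#N triple bond.
(C) has a primary amide (-C(=O)NH2) but the nitrogen is NX3, not NX1.
(D) has a primary amino group (-NH2) but the nitrogen is NX3 (three connections), not NX1 triple-bonded.
So the answer is (A).

A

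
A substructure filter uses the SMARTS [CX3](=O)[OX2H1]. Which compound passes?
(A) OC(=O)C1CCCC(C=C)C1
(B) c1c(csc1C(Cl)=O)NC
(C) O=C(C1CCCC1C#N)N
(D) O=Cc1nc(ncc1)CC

A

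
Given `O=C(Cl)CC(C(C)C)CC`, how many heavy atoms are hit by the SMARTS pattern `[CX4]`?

7

Check the 10 heavy atoms by environment: 7× C (X4) → match; 1× C (X3) → no; 1× O (X1) → no; 1× Cl (X1) → no.
That gives 7 matching atoms.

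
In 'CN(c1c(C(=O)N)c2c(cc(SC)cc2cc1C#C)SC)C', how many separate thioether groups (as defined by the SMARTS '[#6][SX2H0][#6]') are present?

[#6][SX2H0][#6] is the SMARTS for a thioether: an aliphatic sulfur bridging two carbons with no H on the sulfur.
The molecule carries 2 separate instances of a methylthio ether (-SCH3) meeting every constraint; each maps to a distinct set of atoms, giving 2 matches.

2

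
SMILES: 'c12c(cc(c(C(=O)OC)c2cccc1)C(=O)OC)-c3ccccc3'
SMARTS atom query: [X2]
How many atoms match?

2

The query [X2] means: any atom with exactly two total connections (bonds + H).
Check the 24 heavy atoms by environment: 16× c (aromatic, X3) → no; 2× C (X3) → no; 2× O (X1) → no; 2× O (X2) → match; 2× C (X4) → no.
That gives 2 matching atoms.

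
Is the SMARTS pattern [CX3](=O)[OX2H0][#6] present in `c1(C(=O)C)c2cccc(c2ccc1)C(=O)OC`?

Yes

The pattern [CX3](=O)[OX2H0][#6] describes a carbonyl carbon bonded to an oxygen that is itself bonded to carbon (no H on that O) — an ester.
The molecule carries a methyl-ester group (-C(=O)OCH3), whose atoms satisfy every constraint of the query, so the pattern matches.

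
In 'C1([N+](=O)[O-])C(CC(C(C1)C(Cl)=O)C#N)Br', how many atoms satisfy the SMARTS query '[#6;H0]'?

Check the 15 heavy atoms by environment: 4× C (H1) → no; 2× C (H2) → no; 2× C (H0) → match; 1× N (H0) → no; 1× N (charge +1, H0) → no; 1× O (charge -1, H0) → no; 2× O (H0) → no; 1× Cl (H0) → no; 1× Br (H0) → no.
That gives 2 matching atoms.

2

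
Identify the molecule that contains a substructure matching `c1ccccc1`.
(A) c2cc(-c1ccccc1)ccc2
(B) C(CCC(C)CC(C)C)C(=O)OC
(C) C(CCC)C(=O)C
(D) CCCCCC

c1ccccc1 describes six aromatic carbons in a ring (a benzene ring).
(A) contains a phenyl ring, which satisfies every atom and bond constraint.
(B) has a methyl group (-CH3) but no six-membered all-carbon aromatic ring is present.
(C) has a methyl group (-CH3) but no six-membered all-carbon aromatic ring is present.
(D) has a methyl group (-CH3) but no six-membered all-carbon aromatic ring is present.
So the answer is (A).

A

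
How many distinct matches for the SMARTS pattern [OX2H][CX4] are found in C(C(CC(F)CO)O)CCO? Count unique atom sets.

3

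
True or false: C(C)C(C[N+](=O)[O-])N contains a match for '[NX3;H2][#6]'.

True

The pattern [NX3;H2][#6] describes a trivalent nitrogen with two H attached to carbon — a primary amine.
The molecule carries a primary amino group (-NH2), whose atoms satisfy every constraint of the query, so the pattern matches.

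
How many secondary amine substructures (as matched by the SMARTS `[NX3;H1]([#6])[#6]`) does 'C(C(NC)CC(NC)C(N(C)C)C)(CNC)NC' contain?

4

[NX3;H1]([#6])[#6] is the SMARTS for a secondary amine: a trivalent nitrogen with one H, bonded to two carbons.
The molecule carries 4 separate instances of an N-methylamino group (-NHCH3) meeting every constraint; each maps to a distinct set of atoms, giving 4 matches.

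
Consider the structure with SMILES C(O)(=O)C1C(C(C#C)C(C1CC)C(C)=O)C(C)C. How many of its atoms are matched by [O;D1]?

3

Check the 18 heavy atoms by environment: 8× C (D3) → no; 2× C (D2) → no; 5× C (D1) → no; 3× O (D1) → match.
That gives 3 matching atoms.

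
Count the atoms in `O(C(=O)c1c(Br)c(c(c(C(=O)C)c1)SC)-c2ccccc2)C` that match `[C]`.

5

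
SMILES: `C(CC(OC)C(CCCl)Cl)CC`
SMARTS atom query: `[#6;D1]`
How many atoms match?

The query [#6;D1] means: carbon bonded to exactly one heavy atom.
Check the 12 heavy atoms by environment: 5× C (D2) → no; 2× C (D3) → no; 2× Cl (D1) → no; 2× C (D1) → match; 1× O (D2) → no.
That gives 2 matching atoms.

2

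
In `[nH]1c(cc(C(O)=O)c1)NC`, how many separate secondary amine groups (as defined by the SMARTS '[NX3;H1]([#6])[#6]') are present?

1

[NX3;H1]([#6])[#6] is the SMARTS for a secondary amine: a trivalent nitrogen with one H, bonded to two carbons.
Exactly one fragment in the molecule meets all constraints, giving 1 match.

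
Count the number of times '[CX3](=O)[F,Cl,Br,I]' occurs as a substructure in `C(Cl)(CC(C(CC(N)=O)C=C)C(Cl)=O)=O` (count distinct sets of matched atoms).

[CX3](=O)[F,Cl,Br,I] is the SMARTS for an acyl halide: a carbonyl carbon bonded to a halogen.
The molecule carries 2 separate instances of an acyl chloride (-C(=O)Cl) meeting every constraint; each maps to a distinct set of atoms, giving 2 matches.

2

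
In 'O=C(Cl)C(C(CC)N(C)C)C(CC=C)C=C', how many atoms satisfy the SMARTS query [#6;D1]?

5

The query [#6;D1] means: carbon bonded to exactly one heavy atom.
Check the 16 heavy atoms by environment: 4× C (D2) → no; 4× C (D3) → no; 5× C (D1) → match; 1× O (D1) → no; 1× Cl (D1) → no; 1× N (D3) → no.
That gives 5 matching atoms.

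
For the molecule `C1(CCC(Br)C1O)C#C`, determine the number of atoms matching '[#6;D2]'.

3

The query [#6;D2] means: any carbon bonded to exactly two heavy atoms.
Check the 9 heavy atoms by environment: 3× C (D3) → no; 3× C (D2) → match; 1× Br (D1) → no; 1× O (D1) → no; 1× C (D1) → no.
That gives 3 matching atoms.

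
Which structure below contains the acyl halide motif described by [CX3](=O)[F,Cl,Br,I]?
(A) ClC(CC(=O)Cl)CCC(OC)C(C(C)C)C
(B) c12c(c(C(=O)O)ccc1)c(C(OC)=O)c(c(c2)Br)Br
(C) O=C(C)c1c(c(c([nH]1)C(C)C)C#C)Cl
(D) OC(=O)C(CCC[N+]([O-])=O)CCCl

A

[CX3](=O)[F,Cl,Br,I] describes a carbonyl carbon bonded to a halogen (an acyl halide).
(A) contains an acyl chloride (-C(=O)Cl), which satisfies every atom and bond constraint.
(B) has a methyl-ester group (-C(=O)OCH3) but the carbonyl is bonded to -O-C, not to a halogen.
(C) has a chloro substituent but the Cl is not on a carbonyl carbon.
(D) has a chloro substituent but the Cl is not on a carbonyl carbon.
So the answer is (A).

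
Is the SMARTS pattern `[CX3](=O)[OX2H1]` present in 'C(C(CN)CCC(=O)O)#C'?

The pattern [CX3](=O)[OX2H1] describes an sp2 carbon double-bonded to O and single-bonded to an -OH oxygen — a carboxylic acid.
The molecule carries a carboxylic acid group (-C(=O)OH), whose atoms satisfy every constraint of the query, so the pattern matches.

Yes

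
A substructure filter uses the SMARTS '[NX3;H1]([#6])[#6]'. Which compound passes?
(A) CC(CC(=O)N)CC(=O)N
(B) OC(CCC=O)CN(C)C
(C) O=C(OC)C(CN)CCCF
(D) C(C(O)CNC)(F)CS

[NX3;H1]([#6])[#6] describes a trivalent nitrogen with one H, bonded to two carbons (a secondary amine).
(A) has a primary amide (-C(=O)NH2) but the -C(=O)NH2 nitrogen has H2, not H1.
(B) has a dimethylamino group (-N(CH3)2) but the nitrogen has H0, not H1.
(C) has a primary amino group (-NH2) but the nitrogen has H2 and only one carbon neighbour.
(D) contains an N-methylamino group (-NHCH3), which satisfies every atom and bond constraint.
So the answer is (D).

D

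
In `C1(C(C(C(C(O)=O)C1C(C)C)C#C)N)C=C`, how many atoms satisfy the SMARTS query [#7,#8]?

3

Check the 16 heavy atoms by environment: 13× C → no; 2× O → match; 1× N → match.
Summing the matching environments: 2 + 1 = 3 matching atoms.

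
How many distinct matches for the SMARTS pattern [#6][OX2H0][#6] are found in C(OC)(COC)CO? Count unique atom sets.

2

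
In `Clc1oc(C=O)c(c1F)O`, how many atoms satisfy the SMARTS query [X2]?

The query [X2] means: any atom with exactly two total connections (bonds + H).
Check the 10 heavy atoms by environment: 1× o (aromatic, X2) → match; 4× c (aromatic, X3) → no; 1× Cl (X1) → no; 1× O (X2) → match; 1× C (X3) → no; 1× O (X1) → no; 1× F (X1) → no.
Summing the matching environments: 1 + 1 = 2 matching atoms.

2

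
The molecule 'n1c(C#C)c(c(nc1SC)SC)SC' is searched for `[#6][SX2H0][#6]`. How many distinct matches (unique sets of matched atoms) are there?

3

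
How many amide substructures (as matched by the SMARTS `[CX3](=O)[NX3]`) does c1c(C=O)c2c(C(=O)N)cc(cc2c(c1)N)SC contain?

[CX3](=O)[NX3] is the SMARTS for an amide: a carbonyl carbon bonded to a trivalent nitrogen.
Exactly one fragment in the molecule meets all constraints, giving 1 match.

1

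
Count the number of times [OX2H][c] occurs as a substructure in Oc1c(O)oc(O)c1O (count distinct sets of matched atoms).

4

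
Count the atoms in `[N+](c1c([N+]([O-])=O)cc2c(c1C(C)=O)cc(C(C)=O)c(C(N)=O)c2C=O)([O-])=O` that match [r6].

The query [r6] means: r6 matches atoms in a six-membered ring.
Check the 27 heavy atoms by environment: 10× c (aromatic, in 6-ring) → match; 2× N (charge +1, acyclic) → no; 2× O (charge -1, acyclic) → no; 6× O (acyclic) → no; 6× C (acyclic) → no; 1× N (acyclic) → no.
That gives 10 matching atoms.

10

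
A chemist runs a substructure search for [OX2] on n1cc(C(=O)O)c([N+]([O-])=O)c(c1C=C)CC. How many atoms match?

The query [OX2] means: aliphatic oxygen with two total connections — ether, hydroxyl, or ester single-bond O.
Check the 16 heavy atoms by environment: 1× n (aromatic, X2) → no; 5× c (aromatic, X3) → no; 3× C (X3) → no; 2× O (X1) → no; 1× O (X2) → match; 2× C (X4) → no; 1× N (charge +1, X3) → no; 1× O (charge -1, X1) → no.
That gives 1 matching atom.

1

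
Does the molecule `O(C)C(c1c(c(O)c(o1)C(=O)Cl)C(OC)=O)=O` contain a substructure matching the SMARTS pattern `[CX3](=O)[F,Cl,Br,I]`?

Yes

The pattern [CX3](=O)[F,Cl,Br,I] describes a carbonyl carbon bonded to a halogen — an acyl halide.
The molecule carries an acyl chloride (-C(=O)Cl), whose atoms satisfy every constraint of the query, so the pattern matches.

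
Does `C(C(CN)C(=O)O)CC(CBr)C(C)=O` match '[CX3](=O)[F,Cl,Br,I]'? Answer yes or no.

No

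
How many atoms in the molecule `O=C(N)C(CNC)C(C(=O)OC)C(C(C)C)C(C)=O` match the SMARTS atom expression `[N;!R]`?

2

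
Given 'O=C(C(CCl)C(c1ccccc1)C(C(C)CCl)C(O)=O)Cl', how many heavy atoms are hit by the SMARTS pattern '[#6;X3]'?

The query [#6;X3] means: any carbon (aromatic or not) with three total connections.
Check the 21 heavy atoms by environment: 7× C (X4) → no; 6× c (aromatic, X3) → match; 3× Cl (X1) → no; 2× C (X3) → match; 2× O (X1) → no; 1× O (X2) → no.
Summing the matching environments: 6 + 2 = 8 matching atoms.

8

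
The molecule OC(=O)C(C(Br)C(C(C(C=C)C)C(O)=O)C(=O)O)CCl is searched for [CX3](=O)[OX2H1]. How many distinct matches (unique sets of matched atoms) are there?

3

[CX3](=O)[OX2H1] is the SMARTS for a carboxylic acid: an sp2 carbon double-bonded to O and single-bonded to an -OH oxygen.
The molecule carries 3 separate instances of a carboxylic acid group (-C(=O)OH) meeting every constraint; each maps to a distinct set of atoms, giving 3 matches.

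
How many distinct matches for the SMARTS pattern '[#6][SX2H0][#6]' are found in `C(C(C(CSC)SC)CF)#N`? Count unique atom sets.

2

[#6][SX2H0][#6] is the SMARTS for a thioether: an aliphatic sulfur bridging two carbons with no H on the sulfur.
The molecule carries 2 separate instances of a methylthio ether (-SCH3) meeting every constraint; each maps to a distinct set of atoms, giving 2 matches.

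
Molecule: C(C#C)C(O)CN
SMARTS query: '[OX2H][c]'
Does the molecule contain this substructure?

The pattern [OX2H][c] describes a hydroxyl oxygen attached to an aromatic carbon — a phenol.
The closest candidate here is a hydroxyl group (-OH), but the -OH is on an aliphatic carbon, not an aromatic c. No other fragment satisfies the full query, so there is no match.

No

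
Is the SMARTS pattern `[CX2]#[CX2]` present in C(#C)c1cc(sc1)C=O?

Yes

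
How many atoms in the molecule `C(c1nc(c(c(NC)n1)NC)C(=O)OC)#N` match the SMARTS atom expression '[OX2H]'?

0

The query [OX2H] means: aliphatic oxygen with two connections, one of which is H — an -OH oxygen.
Check the 16 heavy atoms by environment: 2× n (aromatic, H0, X2) → no; 4× c (aromatic, H0, X3) → no; 2× N (H1, X3) → no; 3× C (H3, X4) → no; 1× C (H0, X2) → no; 1× N (H0, X1) → no; 1× C (H0, X3) → no; 1× O (H0, X1) → no; 1× O (H0, X2) → no.
No environment satisfies the query, so 0 matching atoms.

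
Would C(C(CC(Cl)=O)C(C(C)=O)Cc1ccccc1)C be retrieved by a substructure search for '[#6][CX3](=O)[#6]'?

Yes

The pattern [#6][CX3](=O)[#6] describes a carbonyl carbon (no H) flanked by two carbons — a ketone.
The molecule carries an acetyl/ketone group (-C(=O)CH3), whose atoms satisfy every constraint of the query, so the pattern matches.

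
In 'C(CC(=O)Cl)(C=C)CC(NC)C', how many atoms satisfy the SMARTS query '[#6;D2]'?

The query [#6;D2] means: any carbon bonded to exactly two heavy atoms.
Check the 12 heavy atoms by environment: 3× C (D2) → match; 3× C (D3) → no; 3× C (D1) → no; 1× O (D1) → no; 1× Cl (D1) → no; 1× N (D2) → no.
That gives 3 matching atoms.

3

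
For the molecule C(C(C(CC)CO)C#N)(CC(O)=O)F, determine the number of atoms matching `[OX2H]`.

The query [OX2H] means: aliphatic oxygen with two connections, one of which is H — an -OH oxygen.
Check the 14 heavy atoms by environment: 3× C (H2, X4) → no; 3× C (H1, X4) → no; 1× C (H3, X4) → no; 2× O (H1, X2) → match; 1× C (H0, X2) → no; 1× N (H0, X1) → no; 1× F (H0, X1) → no; 1× C (H0, X3) → no; 1× O (H0, X1) → no.
That gives 2 matching atoms.

2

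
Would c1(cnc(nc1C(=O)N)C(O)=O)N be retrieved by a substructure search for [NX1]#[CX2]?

No

The pattern [NX1]#[CX2] describes a nitrogen triple-bonded to a two-connected carbon — a nitrile.
The closest candidate here is a primary amino group (-NH2), but the nitrogen is NX3 (three connections), not NX1 triple-bonded. No other fragment satisfies the full query, so there is no match.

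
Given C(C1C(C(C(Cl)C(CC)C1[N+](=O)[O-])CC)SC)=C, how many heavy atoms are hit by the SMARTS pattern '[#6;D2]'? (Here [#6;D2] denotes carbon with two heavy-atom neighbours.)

Check the 18 heavy atoms by environment: 6× C (D3) → no; 3× C (D2) → match; 4× C (D1) → no; 1× Cl (D1) → no; 1× N (charge +1, D3) → no; 1× O (charge -1, D1) → no; 1× O (D1) → no; 1× S (D2) → no.
That gives 3 matching atoms.

3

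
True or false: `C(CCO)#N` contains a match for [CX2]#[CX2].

The pattern [CX2]#[CX2] describes a carbon-carbon triple bond — an alkyne.
The closest candidate here is a nitrile (-C#N), but the triple bond is C#N, not C#C. No other fragment satisfies the full query, so there is no match.

False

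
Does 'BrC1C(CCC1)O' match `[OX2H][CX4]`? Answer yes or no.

Yes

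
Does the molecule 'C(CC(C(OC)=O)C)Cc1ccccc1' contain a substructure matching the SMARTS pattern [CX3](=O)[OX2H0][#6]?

Yes

The pattern [CX3](=O)[OX2H0][#6] describes a carbonyl carbon bonded to an oxygen that is itself bonded to carbon (no H on that O) — an ester.
The molecule carries a methyl-ester group (-C(=O)OCH3), whose atoms satisfy every constraint of the query, so the pattern matches.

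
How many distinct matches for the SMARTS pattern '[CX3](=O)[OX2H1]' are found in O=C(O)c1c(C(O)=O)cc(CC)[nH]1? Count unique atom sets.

[CX3](=O)[OX2H1] is the SMARTS for a carboxylic acid: an sp2 carbon double-bonded to O and single-bonded to an -OH oxygen.
The molecule carries 2 separate instances of a carboxylic acid group (-C(=O)OH) meeting every constraint; each maps to a distinct set of atoms, giving 2 matches.

2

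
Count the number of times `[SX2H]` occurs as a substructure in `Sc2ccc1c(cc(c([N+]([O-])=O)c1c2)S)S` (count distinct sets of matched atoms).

3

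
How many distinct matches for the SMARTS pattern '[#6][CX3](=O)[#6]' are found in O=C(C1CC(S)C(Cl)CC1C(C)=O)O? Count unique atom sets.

1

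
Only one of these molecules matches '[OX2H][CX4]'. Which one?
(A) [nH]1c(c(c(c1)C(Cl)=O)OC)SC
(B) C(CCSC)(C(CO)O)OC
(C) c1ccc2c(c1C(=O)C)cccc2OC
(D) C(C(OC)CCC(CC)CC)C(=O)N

[OX2H][CX4] describes a hydroxyl oxygen bound to an sp3 (X4) carbon (an aliphatic alcohol).
(A) has a methoxy ether (-OCH3) but the oxygen has H0 (ether), not H1.
(B) contains a hydroxyl group (-OH), which satisfies every atom and bond constraint.
(C) has a methoxy ether (-OCH3) but the oxygen has H0 (ether), not H1.
(D) has a methoxy ether (-OCH3) but the oxygen has H0 (ether), not H1.
So the answer is (B).

B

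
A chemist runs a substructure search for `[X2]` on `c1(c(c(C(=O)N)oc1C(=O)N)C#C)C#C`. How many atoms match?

5

The query [X2] means: any atom with exactly two total connections (bonds + H).
Check the 15 heavy atoms by environment: 1× o (aromatic, X2) → match; 4× c (aromatic, X3) → no; 4× C (X2) → match; 2× C (X3) → no; 2× O (X1) → no; 2× N (X3) → no.
Summing the matching environments: 1 + 4 = 5 matching atoms.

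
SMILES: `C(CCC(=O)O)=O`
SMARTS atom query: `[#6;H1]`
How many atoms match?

The query [#6;H1] means: any carbon bearing exactly one hydrogen.
Check the 7 heavy atoms by environment: 2× C (H2) → no; 1× C (H0) → no; 2× O (H0) → no; 1× O (H1) → no; 1× C (H1) → match.
That gives 1 matching atom.

1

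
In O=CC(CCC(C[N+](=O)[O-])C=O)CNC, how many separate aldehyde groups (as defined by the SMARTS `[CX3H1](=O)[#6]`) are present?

[CX3H1](=O)[#6] is the SMARTS for an aldehyde: an sp2 carbon with one H, double-bonded to O and single-bonded to carbon.
The molecule carries 2 separate instances of an aldehyde (-CHO) meeting every constraint; each maps to a distinct set of atoms, giving 2 matches.

2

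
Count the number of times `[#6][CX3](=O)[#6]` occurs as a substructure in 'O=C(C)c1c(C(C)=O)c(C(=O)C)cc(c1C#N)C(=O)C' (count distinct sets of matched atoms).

[#6][CX3](=O)[#6] is the SMARTS for a ketone: a carbonyl carbon (no H) flanked by two carbons.
The molecule carries 4 separate instances of an acetyl/ketone group (-C(=O)CH3) meeting every constraint; each maps to a distinct set of atoms, giving 4 matches.

4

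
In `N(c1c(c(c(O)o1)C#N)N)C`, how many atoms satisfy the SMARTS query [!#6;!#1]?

5

Check the 11 heavy atoms by environment: 1× o (aromatic) → match; 4× c (aromatic) → no; 3× N → match; 2× C → no; 1× O → match.
Summing the matching environments: 1 + 3 + 1 = 5 matching atoms.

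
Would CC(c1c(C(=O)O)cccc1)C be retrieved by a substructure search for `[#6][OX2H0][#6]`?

No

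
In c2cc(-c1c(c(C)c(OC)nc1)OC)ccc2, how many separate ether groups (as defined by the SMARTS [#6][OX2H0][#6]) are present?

[#6][OX2H0][#6] is the SMARTS for an ether: an aliphatic oxygen bridging two carbons with no H on the oxygen.
The molecule carries 2 separate instances of a methoxy ether (-OCH3) meeting every constraint; each maps to a distinct set of atoms, giving 2 matches.

2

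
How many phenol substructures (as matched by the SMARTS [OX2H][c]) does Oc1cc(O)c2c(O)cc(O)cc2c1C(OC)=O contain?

[OX2H][c] is the SMARTS for a phenol: a hydroxyl oxygen attached to an aromatic carbon.
The molecule carries 4 separate instances of a hydroxyl group (-OH) meeting every constraint; each maps to a distinct set of atoms, giving 4 matches.

4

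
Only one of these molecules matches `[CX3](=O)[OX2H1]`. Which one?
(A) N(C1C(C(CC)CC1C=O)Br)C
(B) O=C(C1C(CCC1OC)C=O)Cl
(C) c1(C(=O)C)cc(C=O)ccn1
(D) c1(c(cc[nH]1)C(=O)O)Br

[CX3](=O)[OX2H1] describes an sp2 carbon double-bonded to O and single-bonded to an -OH oxygen (a carboxylic acid).
(A) has an aldehyde (-CHO) but there is no singly-bonded oxygen on the carbonyl carbon.
(B) has an aldehyde (-CHO) but there is no singly-bonded oxygen on the carbonyl carbon.
(C) has an aldehyde (-CHO) but there is no singly-bonded oxygen on the carbonyl carbon.
(D) contains a carboxylic acid group (-C(=O)OH), which satisfies every atom and bond constraint.
So the answer is (D).

D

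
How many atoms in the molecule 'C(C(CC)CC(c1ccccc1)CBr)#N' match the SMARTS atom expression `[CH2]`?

3

The query [CH2] means: aliphatic carbon with exactly two hydrogens.
Check the 15 heavy atoms by environment: 1× C (H3) → no; 3× C (H2) → match; 2× C (H1) → no; 1× Br (H0) → no; 1× C (H0) → no; 1× N (H0) → no; 1× c (aromatic, H0) → no; 5× c (aromatic, H1) → no.
That gives 3 matching atoms.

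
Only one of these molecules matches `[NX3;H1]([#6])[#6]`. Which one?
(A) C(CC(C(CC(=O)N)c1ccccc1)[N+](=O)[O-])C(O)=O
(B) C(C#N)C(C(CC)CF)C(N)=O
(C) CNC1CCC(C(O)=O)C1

C

[NX3;H1]([#6])[#6] describes a trivalent nitrogen with one H, bonded to two carbons (a secondary amine).
(A) has a primary amide (-C(=O)NH2) but the -C(=O)NH2 nitrogen has H2, not H1.
(B) has a primary amide (-C(=O)NH2) but the -C(=O)NH2 nitrogen has H2, not H1.
(C) contains an N-methylamino group (-NHCH3), which satisfies every atom and bond constraint.
So the answer is (C).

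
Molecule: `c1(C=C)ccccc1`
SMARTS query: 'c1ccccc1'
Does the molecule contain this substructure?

The pattern c1ccccc1 describes six aromatic carbons in a ring — a benzene ring.
The required atom environment is present in the molecule, so the pattern matches.

Yes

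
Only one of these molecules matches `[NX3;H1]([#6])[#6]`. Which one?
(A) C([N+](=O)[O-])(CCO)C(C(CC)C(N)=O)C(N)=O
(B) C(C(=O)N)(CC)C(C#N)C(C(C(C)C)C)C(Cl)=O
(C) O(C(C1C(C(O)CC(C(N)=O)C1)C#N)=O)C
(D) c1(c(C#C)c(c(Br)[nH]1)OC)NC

[NX3;H1]([#6])[#6] describes a trivalent nitrogen with one H, bonded to two carbons (a secondary amine).
(A) has a primary amide (-C(=O)NH2) but the -C(=O)NH2 nitrogen has H2, not H1.
(B) has a primary amide (-C(=O)NH2) but the -C(=O)NH2 nitrogen has H2, not H1.
(C) has a primary amide (-C(=O)NH2) but the -C(=O)NH2 nitrogen has H2, not H1.
(D) contains an N-methylamino group (-NHCH3), which satisfies every atom and bond constraint.
So the answer is (D).

D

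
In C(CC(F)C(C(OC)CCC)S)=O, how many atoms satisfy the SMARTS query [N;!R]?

0

The query [N;!R] means: aliphatic nitrogen not in a ring.
Check the 13 heavy atoms by environment: 9× C (acyclic) → no; 1× S (acyclic) → no; 2× O (acyclic) → no; 1× F (acyclic) → no.
No environment satisfies the query, so 0 matching atoms.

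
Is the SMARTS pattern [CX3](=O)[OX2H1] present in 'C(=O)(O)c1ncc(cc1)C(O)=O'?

Yes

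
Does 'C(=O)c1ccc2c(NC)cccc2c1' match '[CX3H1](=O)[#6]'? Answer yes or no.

Yes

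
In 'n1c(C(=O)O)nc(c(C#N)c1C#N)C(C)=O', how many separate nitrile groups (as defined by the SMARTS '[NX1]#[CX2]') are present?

[NX1]#[CX2] is the SMARTS for a nitrile: a nitrogen triple-bonded to a two-connected carbon.
The molecule carries 2 separate instances of a nitrile (-C#N) meeting every constraint; each maps to a distinct set of atoms, giving 2 matches.

2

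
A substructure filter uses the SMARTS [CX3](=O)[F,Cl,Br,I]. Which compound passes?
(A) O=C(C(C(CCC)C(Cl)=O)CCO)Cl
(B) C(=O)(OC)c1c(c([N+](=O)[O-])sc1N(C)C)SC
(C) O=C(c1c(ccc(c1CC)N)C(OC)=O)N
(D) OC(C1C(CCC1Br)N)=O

[CX3](=O)[F,Cl,Br,I] describes a carbonyl carbon bonded to a halogen (an acyl halide).
(A) contains an acyl chloride (-C(=O)Cl), which satisfies every atom and bond constraint.
(B) has a methyl-ester group (-C(=O)OCH3) but the carbonyl is bonded to -O-C, not to a halogen.
(C) has a methyl-ester group (-C(=O)OCH3) but the carbonyl is bonded to -O-C, not to a halogen.
(D) has a carboxylic acid group (-C(=O)OH) but the carbonyl is bonded to -OH, not to a halogen.
So the answer is (A).

A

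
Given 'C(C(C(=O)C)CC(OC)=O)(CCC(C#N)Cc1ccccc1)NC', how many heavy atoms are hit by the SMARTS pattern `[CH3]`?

The query [CH3] means: aliphatic carbon with exactly three hydrogens.
Check the 24 heavy atoms by environment: 4× C (H2) → no; 3× C (H1) → no; 3× C (H0) → no; 3× O (H0) → no; 3× C (H3) → match; 1× N (H1) → no; 1× N (H0) → no; 1× c (aromatic, H0) → no; 5× c (aromatic, H1) → no.
That gives 3 matching atoms.

3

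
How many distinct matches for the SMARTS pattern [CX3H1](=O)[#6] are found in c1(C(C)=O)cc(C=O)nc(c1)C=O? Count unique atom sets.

2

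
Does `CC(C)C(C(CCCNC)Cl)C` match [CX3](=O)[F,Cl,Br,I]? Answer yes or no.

No

The pattern [CX3](=O)[F,Cl,Br,I] describes a carbonyl carbon bonded to a halogen — an acyl halide.
The closest candidate here is a chloro substituent, but the Cl is not on a carbonyl carbon. No other fragment satisfies the full query, so there is no match.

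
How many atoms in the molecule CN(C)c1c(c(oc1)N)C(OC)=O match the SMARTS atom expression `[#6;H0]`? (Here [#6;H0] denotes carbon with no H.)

Check the 13 heavy atoms by environment: 1× o (aromatic, H0) → no; 1× c (aromatic, H1) → no; 3× c (aromatic, H0) → match; 1× N (H0) → no; 3× C (H3) → no; 1× N (H2) → no; 1× C (H0) → match; 2× O (H0) → no.
Summing the matching environments: 3 + 1 = 4 matching atoms.

4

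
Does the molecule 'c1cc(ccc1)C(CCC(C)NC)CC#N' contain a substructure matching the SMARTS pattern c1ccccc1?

Yes

The pattern c1ccccc1 describes six aromatic carbons in a ring — a benzene ring.
The molecule carries a phenyl ring, whose atoms satisfy every constraint of the query, so the pattern matches.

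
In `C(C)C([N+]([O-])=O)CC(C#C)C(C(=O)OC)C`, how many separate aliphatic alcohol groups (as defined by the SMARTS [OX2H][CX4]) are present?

0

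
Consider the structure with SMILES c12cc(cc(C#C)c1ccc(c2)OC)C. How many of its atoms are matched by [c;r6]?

Check the 15 heavy atoms by environment: 10× c (aromatic, in 6-ring) → match; 1× O (acyclic) → no; 4× C (acyclic) → no.
That gives 10 matching atoms.

10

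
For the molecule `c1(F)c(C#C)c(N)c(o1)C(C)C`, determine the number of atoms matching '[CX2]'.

2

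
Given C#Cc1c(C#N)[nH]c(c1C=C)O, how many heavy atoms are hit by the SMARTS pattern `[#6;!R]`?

5

Check the 12 heavy atoms by environment: 1× n (aromatic, in 5-ring) → no; 4× c (aromatic, in 5-ring) → no; 1× O (acyclic) → no; 5× C (acyclic) → match; 1× N (acyclic) → no.
That gives 5 matching atoms.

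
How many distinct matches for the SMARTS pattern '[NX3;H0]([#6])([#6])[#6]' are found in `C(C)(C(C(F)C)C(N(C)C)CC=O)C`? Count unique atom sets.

[NX3;H0]([#6])([#6])[#6] is the SMARTS for a tertiary amine: a trivalent nitrogen with no H, bonded to three carbons.
Exactly one fragment in the molecule meets all constraints, giving 1 match.

1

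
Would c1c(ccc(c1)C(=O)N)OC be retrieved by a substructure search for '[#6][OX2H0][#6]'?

The pattern [#6][OX2H0][#6] describes an aliphatic oxygen bridging two carbons with no H on the oxygen — an ether.
The molecule carries a methoxy ether (-OCH3), whose atoms satisfy every constraint of the query, so the pattern matches.

Yes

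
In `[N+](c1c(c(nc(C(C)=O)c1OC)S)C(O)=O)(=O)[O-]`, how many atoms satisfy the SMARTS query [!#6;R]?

1

The query [!#6;R] means: non-carbon atom that is part of a ring.
Check the 18 heavy atoms by environment: 1× n (aromatic, in 6-ring) → match; 5× c (aromatic, in 6-ring) → no; 1× S (acyclic) → no; 4× C (acyclic) → no; 5× O (acyclic) → no; 1× N (charge +1, acyclic) → no; 1× O (charge -1, acyclic) → no.
That gives 1 matching atom.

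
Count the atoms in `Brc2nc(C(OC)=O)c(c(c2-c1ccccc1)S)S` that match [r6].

The query [r6] means: r6 matches atoms in a six-membered ring.
Check the 19 heavy atoms by environment: 1× n (aromatic, in 6-ring) → match; 11× c (aromatic, in 6-ring) → match; 2× C (acyclic) → no; 2× O (acyclic) → no; 2× S (acyclic) → no; 1× Br (acyclic) → no.
Summing the matching environments: 1 + 11 = 12 matching atoms.

12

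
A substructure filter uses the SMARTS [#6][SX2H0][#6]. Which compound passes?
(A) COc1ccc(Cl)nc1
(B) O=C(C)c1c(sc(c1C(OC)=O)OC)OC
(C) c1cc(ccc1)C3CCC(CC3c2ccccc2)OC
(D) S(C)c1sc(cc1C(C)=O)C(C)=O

D

[#6][SX2H0][#6] describes an aliphatic sulfur bridging two carbons with no H on the sulfur (a thioether).
(A) has a methoxy ether (-OCH3) but the bridging atom is O, not S.
(B) has a methoxy ether (-OCH3) but the bridging atom is O, not S.
(C) has a methoxy ether (-OCH3) but the bridging atom is O, not S.
(D) contains a methylthio ether (-SCH3), which satisfies every atom and bond constraint.
So the answer is (D).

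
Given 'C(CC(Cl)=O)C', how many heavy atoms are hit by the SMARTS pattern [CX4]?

3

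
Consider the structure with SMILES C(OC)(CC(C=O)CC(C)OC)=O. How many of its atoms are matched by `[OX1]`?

2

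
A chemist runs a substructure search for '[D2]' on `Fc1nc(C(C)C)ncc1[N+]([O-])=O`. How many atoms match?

3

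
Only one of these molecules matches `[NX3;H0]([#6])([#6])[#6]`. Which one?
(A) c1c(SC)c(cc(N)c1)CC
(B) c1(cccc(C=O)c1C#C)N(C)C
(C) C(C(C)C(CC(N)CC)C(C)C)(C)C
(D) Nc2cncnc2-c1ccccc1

B

[NX3;H0]([#6])([#6])[#6] describes a trivalent nitrogen with no H, bonded to three carbons (a tertiary amine).
(A) has a primary amino group (-NH2) but the nitrogen has H2, not H0 with three carbons.
(B) contains a dimethylamino group (-N(CH3)2), which satisfies every atom and bond constraint.
(C) has a primary amino group (-NH2) but the nitrogen has H2, not H0 with three carbons.
(D) has a primary amino group (-NH2) but the nitrogen has H2, not H0 with three carbons.
So the answer is (B).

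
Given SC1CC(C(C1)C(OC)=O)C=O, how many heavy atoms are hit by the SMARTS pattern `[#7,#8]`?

The query [#7,#8] means: nitrogen or oxygen (comma = OR).
Check the 12 heavy atoms by environment: 8× C → no; 1× S → no; 3× O → match.
That gives 3 matching atoms.

3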